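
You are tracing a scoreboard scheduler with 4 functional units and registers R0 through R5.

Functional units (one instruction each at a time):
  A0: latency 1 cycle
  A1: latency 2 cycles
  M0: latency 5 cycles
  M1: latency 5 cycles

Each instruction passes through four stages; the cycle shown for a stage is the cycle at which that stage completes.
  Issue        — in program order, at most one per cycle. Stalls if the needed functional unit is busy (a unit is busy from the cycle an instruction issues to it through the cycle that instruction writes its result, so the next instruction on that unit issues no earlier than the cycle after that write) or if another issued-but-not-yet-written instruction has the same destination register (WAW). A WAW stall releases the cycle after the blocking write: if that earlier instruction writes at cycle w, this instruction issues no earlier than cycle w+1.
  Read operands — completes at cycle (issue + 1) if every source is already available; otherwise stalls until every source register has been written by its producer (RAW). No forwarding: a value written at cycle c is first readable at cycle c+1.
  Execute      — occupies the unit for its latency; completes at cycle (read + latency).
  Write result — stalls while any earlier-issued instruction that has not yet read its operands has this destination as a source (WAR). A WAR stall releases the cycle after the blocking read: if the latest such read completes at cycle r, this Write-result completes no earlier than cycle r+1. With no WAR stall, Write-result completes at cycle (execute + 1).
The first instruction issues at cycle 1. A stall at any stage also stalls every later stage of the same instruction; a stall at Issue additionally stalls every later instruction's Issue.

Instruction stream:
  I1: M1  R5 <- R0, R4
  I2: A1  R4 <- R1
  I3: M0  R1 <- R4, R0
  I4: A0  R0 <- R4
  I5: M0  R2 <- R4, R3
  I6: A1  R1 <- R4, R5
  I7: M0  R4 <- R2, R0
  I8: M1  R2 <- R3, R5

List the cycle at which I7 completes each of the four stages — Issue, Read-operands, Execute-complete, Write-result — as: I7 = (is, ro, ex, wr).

  I1 | 1 | 2 | 7 | 8
  I2 | 2 | 3 | 5 | 6
  I3 | 3 | 7 | 12 | 13   RAW R4: wait I2 write@6
  I4 | 4 | 7 | 8 | 9   RAW R4: wait I2 write@6
  I5 | 14 | 15 | 20 | 21   struct: M0 busy until I3 writes@13
  I6 | 15 | 16 | 18 | 19
  I7 | 22 | 23 | 28 | 29   struct: M0 busy until I5 writes@21
  I8 | 23 | 24 | 29 | 30

I7 = (22, 23, 28, 29)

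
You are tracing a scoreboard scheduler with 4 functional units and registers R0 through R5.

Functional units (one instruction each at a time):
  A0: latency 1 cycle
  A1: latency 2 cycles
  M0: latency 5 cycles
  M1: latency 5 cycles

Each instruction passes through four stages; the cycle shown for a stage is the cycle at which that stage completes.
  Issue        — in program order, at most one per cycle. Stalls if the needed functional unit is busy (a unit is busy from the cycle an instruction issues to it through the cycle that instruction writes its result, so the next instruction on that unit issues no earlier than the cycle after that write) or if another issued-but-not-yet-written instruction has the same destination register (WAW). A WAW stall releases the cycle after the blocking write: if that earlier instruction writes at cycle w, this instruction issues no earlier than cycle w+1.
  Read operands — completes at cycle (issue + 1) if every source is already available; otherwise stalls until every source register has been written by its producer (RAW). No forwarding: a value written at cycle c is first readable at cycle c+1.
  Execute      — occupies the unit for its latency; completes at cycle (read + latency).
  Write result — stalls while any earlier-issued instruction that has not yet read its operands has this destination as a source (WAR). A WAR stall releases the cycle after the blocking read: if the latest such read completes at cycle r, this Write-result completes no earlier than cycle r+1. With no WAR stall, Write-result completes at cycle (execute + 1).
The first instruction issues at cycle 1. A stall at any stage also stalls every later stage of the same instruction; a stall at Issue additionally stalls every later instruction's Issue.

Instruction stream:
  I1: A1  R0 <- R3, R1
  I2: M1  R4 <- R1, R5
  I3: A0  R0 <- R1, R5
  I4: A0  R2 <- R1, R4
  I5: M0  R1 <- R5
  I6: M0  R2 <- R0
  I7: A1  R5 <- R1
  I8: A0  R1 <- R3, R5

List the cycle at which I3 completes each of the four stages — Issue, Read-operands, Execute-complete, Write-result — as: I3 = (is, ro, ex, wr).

I1 -> (1, 2, 4, 5)
I2 -> (2, 3, 8, 9)
I3 -> (6, 7, 8, 9)  // WAW R0: wait I1 write@5
I4 -> (10, 11, 12, 13)  // struct: A0 busy until I3 writes@9
I5 -> (11, 12, 17, 18)
I6 -> (19, 20, 25, 26)  // struct: M0 busy until I5 writes@18
I7 -> (20, 21, 23, 24)
I8 -> (21, 25, 26, 27)  // RAW R5: wait I7 write@24

I3 = (6, 7, 8, 9)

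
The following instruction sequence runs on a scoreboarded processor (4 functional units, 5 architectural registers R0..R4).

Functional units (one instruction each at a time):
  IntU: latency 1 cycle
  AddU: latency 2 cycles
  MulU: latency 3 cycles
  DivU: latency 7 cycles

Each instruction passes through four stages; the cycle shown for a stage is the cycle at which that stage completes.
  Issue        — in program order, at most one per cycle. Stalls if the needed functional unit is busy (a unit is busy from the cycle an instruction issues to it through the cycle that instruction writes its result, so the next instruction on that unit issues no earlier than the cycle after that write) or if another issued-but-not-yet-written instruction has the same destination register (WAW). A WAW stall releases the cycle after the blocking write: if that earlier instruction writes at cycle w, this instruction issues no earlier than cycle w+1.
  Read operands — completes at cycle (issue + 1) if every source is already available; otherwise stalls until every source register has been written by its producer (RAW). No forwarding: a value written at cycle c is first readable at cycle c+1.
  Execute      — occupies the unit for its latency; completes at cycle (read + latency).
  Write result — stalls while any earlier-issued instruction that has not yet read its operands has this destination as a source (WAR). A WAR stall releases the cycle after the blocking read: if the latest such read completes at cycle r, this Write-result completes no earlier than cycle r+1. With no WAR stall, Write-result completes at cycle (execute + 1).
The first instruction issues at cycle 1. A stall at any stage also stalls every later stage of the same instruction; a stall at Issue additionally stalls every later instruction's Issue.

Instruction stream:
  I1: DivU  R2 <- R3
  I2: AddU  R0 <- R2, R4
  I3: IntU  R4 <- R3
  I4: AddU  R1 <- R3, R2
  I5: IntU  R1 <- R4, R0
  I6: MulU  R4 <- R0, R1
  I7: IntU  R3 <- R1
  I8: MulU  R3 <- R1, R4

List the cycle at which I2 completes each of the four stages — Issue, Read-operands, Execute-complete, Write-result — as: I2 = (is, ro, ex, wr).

I1  is:1  ro:2  ex:9  wr:10
I2  is:2  ro:11  ex:13  wr:14  — RAW R2: wait I1 write@10
I3  is:3  ro:4  ex:5  wr:12  — WAR R4: wait I2 read@11
I4  is:15  ro:16  ex:18  wr:19  — struct: AddU busy until I2 writes@14
I5  is:20  ro:21  ex:22  wr:23  — WAW R1: wait I4 write@19
I6  is:21  ro:24  ex:27  wr:28  — RAW R1: wait I5 write@23
I7  is:24  ro:25  ex:26  wr:27  — struct: IntU busy until I5 writes@23
I8  is:29  ro:30  ex:33  wr:34  — struct: MulU busy until I6 writes@28

I2 = (2, 11, 13, 14)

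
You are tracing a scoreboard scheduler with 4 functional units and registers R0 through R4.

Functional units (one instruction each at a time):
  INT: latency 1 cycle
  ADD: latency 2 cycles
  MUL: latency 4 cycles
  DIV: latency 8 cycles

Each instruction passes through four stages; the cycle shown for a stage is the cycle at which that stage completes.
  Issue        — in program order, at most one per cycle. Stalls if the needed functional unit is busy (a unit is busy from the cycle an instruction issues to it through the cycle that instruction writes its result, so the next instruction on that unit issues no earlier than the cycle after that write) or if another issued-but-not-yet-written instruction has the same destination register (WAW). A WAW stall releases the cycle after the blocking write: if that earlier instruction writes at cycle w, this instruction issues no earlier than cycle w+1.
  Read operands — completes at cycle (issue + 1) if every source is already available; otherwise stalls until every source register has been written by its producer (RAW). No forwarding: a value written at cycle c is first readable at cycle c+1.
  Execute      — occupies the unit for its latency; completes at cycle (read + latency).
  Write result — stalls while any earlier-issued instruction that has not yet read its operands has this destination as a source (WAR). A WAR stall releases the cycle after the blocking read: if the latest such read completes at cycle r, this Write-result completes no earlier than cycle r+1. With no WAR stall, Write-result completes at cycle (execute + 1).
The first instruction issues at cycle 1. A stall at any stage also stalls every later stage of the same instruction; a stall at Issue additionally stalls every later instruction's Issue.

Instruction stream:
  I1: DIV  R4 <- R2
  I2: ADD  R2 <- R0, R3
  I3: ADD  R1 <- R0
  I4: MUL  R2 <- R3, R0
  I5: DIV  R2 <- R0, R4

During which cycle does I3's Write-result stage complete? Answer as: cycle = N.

[I1] 1/2/10/11
[I2] 2/3/5/6
[I3] 7/8/10/11  (struct: ADD busy until I2 writes@6)
[I4] 8/9/13/14
[I5] 15/16/24/25  (WAW R2: wait I4 write@14)

cycle = 11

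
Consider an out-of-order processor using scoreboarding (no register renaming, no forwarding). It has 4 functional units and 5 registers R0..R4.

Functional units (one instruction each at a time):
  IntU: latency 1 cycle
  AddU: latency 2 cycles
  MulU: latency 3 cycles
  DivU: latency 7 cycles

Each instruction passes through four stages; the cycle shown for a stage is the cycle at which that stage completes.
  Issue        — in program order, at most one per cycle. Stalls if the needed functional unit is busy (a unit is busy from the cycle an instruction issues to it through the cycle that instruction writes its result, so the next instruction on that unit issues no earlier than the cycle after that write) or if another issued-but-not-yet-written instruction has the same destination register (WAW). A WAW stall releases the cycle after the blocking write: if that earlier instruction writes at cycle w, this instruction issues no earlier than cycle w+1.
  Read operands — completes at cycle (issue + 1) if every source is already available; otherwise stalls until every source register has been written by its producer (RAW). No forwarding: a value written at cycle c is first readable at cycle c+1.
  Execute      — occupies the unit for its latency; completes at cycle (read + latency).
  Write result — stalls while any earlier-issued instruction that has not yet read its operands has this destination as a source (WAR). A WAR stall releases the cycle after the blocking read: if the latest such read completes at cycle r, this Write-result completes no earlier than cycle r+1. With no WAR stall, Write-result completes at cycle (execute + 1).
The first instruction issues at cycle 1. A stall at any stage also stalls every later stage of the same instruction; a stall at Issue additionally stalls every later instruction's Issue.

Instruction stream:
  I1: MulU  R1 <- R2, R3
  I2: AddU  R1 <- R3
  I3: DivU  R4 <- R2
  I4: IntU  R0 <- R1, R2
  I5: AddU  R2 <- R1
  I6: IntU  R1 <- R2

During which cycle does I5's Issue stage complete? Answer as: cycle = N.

cycle 1: I1 dispatched to MulU
cycle 2: I1 operands ready
cycle 5: I1 complete
cycle 6: R1←I1
cycle 7: I2 dispatched to AddU
cycle 8: I2 operands ready | I3 dispatched to DivU
cycle 9: I3 operands ready | I4 dispatched to IntU
cycle 10: I2 complete
cycle 11: R1←I2
cycle 12: I4 operands ready | I5 dispatched to AddU
cycle 13: I4 complete | I5 operands ready
cycle 14: R0←I4
cycle 15: I5 complete | I6 dispatched to IntU
cycle 16: I3 complete | R2←I5
cycle 17: R4←I3 | I6 operands ready
cycle 18: I6 complete
cycle 19: R1←I6

cycle = 12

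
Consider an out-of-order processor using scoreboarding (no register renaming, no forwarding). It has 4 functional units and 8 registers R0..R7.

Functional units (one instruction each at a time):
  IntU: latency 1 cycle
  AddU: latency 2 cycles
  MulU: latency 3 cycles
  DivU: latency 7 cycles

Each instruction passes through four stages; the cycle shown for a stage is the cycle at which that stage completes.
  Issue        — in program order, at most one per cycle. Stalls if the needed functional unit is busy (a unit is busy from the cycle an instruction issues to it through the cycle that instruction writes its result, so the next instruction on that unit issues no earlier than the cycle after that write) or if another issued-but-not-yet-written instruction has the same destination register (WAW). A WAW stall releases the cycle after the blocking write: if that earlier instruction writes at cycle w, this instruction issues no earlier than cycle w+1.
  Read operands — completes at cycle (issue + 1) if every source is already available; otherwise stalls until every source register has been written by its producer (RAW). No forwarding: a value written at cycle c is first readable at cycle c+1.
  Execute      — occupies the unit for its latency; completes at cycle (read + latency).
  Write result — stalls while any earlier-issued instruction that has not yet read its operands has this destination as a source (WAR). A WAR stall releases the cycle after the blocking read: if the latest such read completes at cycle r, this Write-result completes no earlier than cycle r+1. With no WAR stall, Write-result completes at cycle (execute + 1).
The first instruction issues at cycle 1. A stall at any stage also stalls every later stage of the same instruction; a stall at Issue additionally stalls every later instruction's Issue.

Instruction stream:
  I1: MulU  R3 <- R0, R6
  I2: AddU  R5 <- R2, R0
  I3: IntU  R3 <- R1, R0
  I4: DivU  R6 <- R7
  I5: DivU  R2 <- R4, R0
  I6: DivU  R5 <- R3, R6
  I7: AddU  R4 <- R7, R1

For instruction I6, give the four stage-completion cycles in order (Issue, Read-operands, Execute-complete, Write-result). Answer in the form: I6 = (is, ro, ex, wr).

[1] I1→MulU
[2] I1 RO · I2→AddU
[3] I2 RO
[5] I1 EX · I2 EX
[6] I1 WR R3 · I2 WR R5
[7] I3→IntU
[8] I3 RO · I4→DivU
[9] I3 EX · I4 RO
[10] I3 WR R3
[16] I4 EX
[17] I4 WR R6
[18] I5→DivU
[19] I5 RO
[26] I5 EX
[27] I5 WR R2
[28] I6→DivU
[29] I6 RO · I7→AddU
[30] I7 RO
[32] I7 EX
[33] I7 WR R4
[36] I6 EX
[37] I6 WR R5

I6 = (28, 29, 36, 37)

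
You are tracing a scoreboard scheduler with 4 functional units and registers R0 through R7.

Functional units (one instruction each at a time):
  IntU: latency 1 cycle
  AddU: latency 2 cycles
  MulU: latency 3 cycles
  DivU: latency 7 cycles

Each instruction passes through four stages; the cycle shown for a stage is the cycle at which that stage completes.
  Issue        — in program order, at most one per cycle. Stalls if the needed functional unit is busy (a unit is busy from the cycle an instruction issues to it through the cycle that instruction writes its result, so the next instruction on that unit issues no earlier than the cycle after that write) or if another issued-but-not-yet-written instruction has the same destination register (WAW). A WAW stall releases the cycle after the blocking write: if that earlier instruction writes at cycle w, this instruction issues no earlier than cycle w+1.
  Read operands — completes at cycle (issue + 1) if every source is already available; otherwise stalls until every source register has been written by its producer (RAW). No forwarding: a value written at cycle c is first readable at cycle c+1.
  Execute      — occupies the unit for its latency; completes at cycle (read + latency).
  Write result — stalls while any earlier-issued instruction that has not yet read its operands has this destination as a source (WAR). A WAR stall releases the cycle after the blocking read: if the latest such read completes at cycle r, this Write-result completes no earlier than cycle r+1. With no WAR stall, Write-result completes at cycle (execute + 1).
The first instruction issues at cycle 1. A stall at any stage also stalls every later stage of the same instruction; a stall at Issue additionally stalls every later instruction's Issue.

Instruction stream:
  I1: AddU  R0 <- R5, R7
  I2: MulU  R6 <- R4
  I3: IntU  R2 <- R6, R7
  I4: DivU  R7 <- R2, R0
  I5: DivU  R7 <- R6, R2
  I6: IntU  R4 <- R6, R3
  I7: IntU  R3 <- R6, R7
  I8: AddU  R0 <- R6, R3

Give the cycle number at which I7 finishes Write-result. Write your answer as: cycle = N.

[I1] 1/2/4/5
[I2] 2/3/6/7
[I3] 3/8/9/10  (RAW R6: wait I2 write@7)
[I4] 4/11/18/19  (RAW R2: wait I3 write@10)
[I5] 20/21/28/29  (struct: DivU busy until I4 writes@19)
[I6] 21/22/23/24
[I7] 25/30/31/32  (struct: IntU busy until I6 writes@24; RAW R7: wait I5 write@29)
[I8] 26/33/35/36  (RAW R3: wait I7 write@32)

cycle = 32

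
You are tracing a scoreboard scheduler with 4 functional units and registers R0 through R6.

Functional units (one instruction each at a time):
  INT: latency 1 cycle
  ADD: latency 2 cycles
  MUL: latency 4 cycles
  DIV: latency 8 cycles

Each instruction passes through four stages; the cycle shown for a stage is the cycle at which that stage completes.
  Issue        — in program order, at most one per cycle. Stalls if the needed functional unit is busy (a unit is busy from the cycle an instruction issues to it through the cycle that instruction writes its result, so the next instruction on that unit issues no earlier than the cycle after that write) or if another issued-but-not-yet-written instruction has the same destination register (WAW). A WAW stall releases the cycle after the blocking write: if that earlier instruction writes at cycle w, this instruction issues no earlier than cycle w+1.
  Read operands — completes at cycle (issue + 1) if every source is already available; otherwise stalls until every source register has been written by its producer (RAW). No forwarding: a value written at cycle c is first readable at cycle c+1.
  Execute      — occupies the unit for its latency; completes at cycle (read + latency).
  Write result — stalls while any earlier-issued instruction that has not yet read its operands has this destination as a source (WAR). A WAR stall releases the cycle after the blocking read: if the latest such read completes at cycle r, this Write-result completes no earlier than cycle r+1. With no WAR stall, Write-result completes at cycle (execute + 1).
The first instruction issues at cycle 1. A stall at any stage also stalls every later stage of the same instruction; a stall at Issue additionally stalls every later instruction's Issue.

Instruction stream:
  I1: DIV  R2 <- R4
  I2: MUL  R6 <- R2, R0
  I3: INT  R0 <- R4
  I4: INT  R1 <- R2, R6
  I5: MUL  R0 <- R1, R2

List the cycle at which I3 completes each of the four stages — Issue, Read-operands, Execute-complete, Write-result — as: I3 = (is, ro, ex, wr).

I3 = (3, 4, 5, 13)

t=1  issue I1 (DIV)
t=2  I1 read-ops · issue I2 (MUL)
t=3  issue I3 (INT)
t=4  I3 read-ops
t=5  I3 finished on INT
t=10  I1 finished on DIV
t=11  I1→R2
t=12  I2 read-ops
t=13  I3→R0
t=14  issue I4 (INT)
t=16  I2 finished on MUL
t=17  I2→R6
t=18  I4 read-ops · issue I5 (MUL)
t=19  I4 finished on INT
t=20  I4→R1
t=21  I5 read-ops
t=25  I5 finished on MUL
t=26  I5→R0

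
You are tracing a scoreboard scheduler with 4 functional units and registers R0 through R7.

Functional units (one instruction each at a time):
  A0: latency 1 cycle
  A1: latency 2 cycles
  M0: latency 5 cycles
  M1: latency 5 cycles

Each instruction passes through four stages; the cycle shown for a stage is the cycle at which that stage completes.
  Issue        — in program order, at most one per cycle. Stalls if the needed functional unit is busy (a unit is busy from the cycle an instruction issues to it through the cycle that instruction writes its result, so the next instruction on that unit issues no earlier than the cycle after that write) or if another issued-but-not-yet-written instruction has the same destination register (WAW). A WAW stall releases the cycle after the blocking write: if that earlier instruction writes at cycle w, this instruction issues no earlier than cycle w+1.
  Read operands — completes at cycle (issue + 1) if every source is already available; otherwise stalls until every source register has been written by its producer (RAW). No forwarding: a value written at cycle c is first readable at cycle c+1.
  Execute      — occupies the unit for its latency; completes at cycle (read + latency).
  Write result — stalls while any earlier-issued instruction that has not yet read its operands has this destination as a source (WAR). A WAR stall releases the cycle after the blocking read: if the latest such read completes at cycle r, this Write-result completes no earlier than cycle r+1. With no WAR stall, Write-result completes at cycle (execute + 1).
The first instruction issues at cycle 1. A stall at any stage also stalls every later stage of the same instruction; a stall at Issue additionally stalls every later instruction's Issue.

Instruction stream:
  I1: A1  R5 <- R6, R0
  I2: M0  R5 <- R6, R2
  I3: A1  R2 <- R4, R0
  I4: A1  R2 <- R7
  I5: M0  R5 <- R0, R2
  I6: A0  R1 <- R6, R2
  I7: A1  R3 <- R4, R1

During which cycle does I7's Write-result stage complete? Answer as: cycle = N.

cycle = 23

c1: I1→A1
c2: I1 RO
c4: I1 EX
c5: I1 WR R5
c6: I2→M0
c7: I2 RO · I3→A1
c8: I3 RO
c10: I3 EX
c11: I3 WR R2
c12: I2 EX · I4→A1
c13: I2 WR R5 · I4 RO
c14: I5→M0
c15: I4 EX · I6→A0
c16: I4 WR R2
c17: I5 RO · I6 RO · I7→A1
c18: I6 EX
c19: I6 WR R1
c20: I7 RO
c22: I5 EX · I7 EX
c23: I5 WR R5 · I7 WR R3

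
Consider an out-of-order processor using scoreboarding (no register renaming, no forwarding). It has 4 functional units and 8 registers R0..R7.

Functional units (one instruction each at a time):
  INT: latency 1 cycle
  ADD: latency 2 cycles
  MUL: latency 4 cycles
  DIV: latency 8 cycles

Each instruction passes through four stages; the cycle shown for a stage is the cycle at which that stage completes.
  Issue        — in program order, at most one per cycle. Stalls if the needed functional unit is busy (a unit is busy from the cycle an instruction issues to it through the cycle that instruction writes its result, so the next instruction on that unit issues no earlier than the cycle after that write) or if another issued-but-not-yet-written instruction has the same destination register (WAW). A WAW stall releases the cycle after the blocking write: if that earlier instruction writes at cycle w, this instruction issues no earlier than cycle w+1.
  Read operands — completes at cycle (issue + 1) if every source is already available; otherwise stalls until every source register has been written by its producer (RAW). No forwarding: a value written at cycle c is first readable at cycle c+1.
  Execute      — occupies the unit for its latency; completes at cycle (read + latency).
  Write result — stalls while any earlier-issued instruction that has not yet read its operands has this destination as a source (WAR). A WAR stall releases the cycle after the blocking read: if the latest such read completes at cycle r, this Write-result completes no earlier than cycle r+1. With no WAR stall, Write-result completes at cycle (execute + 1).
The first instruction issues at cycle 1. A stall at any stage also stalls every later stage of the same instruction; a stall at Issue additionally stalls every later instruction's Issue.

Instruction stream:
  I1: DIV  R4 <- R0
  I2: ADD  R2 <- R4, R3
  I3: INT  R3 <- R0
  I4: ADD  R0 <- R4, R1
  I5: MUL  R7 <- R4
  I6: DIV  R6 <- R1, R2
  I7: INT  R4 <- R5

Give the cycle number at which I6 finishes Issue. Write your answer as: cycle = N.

t=1  I1→DIV
t=2  I1 RO, I2→ADD
t=3  I3→INT
t=4  I3 RO
t=5  I3 EX
t=10  I1 EX
t=11  I1 WR R4
t=12  I2 RO
t=13  I3 WR R3
t=14  I2 EX
t=15  I2 WR R2
t=16  I4→ADD
t=17  I4 RO, I5→MUL
t=18  I5 RO, I6→DIV
t=19  I4 EX, I6 RO, I7→INT
t=20  I4 WR R0, I7 RO
t=21  I7 EX
t=22  I5 EX, I7 WR R4
t=23  I5 WR R7
t=27  I6 EX
t=28  I6 WR R6

cycle = 18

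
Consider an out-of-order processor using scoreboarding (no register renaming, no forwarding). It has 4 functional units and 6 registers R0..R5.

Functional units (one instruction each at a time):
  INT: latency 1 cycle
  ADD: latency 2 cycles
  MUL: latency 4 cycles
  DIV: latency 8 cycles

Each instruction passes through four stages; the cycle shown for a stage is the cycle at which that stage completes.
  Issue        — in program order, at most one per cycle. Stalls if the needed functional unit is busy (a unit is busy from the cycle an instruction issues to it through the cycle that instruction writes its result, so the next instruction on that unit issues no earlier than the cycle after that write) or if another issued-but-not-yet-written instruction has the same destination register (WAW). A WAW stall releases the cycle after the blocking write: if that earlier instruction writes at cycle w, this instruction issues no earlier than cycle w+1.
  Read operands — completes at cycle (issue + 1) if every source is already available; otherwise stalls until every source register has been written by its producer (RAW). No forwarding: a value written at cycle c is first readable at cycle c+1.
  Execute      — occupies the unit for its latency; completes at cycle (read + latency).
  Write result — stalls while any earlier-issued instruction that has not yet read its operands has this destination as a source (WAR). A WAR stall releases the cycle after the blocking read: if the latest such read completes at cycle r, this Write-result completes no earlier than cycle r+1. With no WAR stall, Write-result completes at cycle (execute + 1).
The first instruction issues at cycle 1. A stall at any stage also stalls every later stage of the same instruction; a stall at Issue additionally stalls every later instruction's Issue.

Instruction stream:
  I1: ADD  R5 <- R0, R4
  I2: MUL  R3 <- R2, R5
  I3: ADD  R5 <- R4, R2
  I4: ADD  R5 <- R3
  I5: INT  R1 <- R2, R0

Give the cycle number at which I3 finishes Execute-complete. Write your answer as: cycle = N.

cycle = 9

I1  is:1  ro:2  ex:4  wr:5
I2  is:2  ro:6  ex:10  wr:11  — RAW R5: wait I1 write@5
I3  is:6  ro:7  ex:9  wr:10  — struct: ADD busy until I1 writes@5
I4  is:11  ro:12  ex:14  wr:15  — struct: ADD busy until I3 writes@10
I5  is:12  ro:13  ex:14  wr:15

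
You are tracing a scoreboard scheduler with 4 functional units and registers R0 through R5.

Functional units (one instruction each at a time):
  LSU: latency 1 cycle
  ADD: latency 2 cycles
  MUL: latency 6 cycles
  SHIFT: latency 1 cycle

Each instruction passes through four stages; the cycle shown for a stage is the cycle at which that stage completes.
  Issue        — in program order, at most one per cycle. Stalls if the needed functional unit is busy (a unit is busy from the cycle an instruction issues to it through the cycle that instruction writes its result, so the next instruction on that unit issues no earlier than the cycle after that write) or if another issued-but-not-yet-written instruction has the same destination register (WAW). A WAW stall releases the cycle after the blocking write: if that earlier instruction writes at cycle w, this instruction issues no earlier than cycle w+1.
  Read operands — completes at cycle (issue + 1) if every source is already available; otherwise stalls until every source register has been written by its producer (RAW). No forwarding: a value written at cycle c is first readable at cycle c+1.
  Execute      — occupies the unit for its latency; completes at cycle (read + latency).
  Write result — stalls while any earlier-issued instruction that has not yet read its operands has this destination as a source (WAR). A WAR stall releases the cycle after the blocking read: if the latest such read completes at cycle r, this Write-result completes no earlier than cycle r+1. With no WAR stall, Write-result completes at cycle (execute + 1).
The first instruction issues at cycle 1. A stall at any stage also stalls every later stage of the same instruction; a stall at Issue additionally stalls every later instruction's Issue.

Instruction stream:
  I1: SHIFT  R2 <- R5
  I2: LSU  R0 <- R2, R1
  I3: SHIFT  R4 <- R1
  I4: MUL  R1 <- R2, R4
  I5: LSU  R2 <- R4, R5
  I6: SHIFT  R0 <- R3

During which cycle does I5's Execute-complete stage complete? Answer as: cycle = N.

cycle = 10

1) issue 1, read 2, done 3, write 4
2) issue 2, read 5, done 6, write 7  <RAW R2: wait I1 write@4>
3) issue 5, read 6, done 7, write 8  <struct: SHIFT busy until I1 writes@4>
4) issue 6, read 9, done 15, write 16  <RAW R4: wait I3 write@8>
5) issue 8, read 9, done 10, write 11  <struct: LSU busy until I2 writes@7>
6) issue 9, read 10, done 11, write 12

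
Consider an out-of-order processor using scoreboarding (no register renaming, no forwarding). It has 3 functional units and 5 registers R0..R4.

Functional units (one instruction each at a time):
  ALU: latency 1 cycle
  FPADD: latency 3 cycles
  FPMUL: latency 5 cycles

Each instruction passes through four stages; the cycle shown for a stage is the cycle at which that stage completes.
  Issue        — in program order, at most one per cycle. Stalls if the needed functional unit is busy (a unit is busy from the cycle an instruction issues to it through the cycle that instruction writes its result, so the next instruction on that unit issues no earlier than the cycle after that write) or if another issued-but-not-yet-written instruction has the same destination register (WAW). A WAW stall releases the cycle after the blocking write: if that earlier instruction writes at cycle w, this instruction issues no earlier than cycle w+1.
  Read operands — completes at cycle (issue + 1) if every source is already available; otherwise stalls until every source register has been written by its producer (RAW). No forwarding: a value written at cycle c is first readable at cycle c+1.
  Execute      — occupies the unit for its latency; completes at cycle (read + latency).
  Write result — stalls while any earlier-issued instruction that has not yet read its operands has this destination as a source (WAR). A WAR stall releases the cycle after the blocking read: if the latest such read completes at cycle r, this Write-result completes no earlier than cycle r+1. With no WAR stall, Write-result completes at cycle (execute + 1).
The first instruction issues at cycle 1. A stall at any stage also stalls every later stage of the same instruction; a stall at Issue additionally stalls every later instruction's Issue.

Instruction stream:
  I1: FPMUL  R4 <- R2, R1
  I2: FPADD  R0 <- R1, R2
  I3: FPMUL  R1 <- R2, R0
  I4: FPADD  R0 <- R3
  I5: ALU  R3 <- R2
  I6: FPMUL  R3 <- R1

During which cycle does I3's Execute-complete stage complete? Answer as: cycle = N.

cycle = 15

I1 -> (1, 2, 7, 8)
I2 -> (2, 3, 6, 7)
I3 -> (9, 10, 15, 16)  // struct: FPMUL busy until I1 writes@8
I4 -> (10, 11, 14, 15)
I5 -> (11, 12, 13, 14)
I6 -> (17, 18, 23, 24)  // struct: FPMUL busy until I3 writes@16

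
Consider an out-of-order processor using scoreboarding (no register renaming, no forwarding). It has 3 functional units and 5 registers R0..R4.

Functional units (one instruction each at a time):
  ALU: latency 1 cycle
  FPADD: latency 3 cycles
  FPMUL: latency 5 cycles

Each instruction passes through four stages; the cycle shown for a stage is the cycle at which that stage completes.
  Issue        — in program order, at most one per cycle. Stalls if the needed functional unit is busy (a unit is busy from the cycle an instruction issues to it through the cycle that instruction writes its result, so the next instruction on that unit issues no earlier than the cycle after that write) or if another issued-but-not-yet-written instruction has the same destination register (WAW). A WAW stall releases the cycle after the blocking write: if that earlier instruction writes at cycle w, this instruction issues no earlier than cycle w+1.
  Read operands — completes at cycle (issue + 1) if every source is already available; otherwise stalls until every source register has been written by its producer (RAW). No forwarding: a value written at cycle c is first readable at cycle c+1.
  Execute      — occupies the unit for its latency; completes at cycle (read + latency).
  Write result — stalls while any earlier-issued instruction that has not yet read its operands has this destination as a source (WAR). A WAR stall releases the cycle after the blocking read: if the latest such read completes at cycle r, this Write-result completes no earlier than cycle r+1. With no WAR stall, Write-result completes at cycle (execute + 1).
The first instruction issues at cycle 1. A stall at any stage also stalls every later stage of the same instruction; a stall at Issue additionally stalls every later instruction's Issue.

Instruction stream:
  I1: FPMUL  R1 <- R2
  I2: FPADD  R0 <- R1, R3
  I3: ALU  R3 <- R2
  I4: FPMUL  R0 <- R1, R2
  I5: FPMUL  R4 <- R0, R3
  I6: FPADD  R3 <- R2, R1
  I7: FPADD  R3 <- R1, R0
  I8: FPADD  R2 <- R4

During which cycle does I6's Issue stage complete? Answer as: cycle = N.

cycle = 23

I1: IS=1 RO=2 EX=7 WR=8
I2: IS=2 RO=9 EX=12 WR=13  [RAW R1: wait I1 write@8]
I3: IS=3 RO=4 EX=5 WR=10  [WAR R3: wait I2 read@9]
I4: IS=14 RO=15 EX=20 WR=21  [WAW R0: wait I2 write@13]
I5: IS=22 RO=23 EX=28 WR=29  [struct: FPMUL busy until I4 writes@21]
I6: IS=23 RO=24 EX=27 WR=28
I7: IS=29 RO=30 EX=33 WR=34  [struct: FPADD busy until I6 writes@28]
I8: IS=35 RO=36 EX=39 WR=40  [struct: FPADD busy until I7 writes@34]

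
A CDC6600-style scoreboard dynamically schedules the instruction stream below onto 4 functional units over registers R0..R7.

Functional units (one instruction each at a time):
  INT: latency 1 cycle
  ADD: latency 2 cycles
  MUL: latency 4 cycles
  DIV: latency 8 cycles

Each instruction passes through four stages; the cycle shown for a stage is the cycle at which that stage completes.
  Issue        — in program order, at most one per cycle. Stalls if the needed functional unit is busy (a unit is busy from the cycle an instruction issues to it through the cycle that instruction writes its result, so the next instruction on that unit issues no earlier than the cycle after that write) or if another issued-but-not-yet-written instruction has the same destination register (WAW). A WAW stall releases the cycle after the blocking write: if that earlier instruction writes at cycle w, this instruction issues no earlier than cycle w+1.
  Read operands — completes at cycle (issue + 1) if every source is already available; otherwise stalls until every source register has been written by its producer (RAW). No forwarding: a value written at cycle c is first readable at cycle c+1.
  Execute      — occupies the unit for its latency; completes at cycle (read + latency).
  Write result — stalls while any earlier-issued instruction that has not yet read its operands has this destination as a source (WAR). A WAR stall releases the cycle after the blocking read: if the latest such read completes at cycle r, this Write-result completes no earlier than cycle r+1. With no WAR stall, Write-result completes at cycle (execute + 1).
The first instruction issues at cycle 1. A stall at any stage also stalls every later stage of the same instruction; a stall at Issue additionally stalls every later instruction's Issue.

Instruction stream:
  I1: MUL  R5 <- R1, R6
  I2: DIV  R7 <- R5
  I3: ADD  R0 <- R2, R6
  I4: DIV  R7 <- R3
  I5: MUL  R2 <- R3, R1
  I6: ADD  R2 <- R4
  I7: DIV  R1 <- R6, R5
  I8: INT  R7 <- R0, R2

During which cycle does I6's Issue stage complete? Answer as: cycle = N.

cycle = 26

[I1] 1/2/6/7
[I2] 2/8/16/17  (RAW R5: wait I1 write@7)
[I3] 3/4/6/7
[I4] 18/19/27/28  (struct: DIV busy until I2 writes@17)
[I5] 19/20/24/25
[I6] 26/27/29/30  (WAW R2: wait I5 write@25)
[I7] 29/30/38/39  (struct: DIV busy until I4 writes@28)
[I8] 30/31/32/33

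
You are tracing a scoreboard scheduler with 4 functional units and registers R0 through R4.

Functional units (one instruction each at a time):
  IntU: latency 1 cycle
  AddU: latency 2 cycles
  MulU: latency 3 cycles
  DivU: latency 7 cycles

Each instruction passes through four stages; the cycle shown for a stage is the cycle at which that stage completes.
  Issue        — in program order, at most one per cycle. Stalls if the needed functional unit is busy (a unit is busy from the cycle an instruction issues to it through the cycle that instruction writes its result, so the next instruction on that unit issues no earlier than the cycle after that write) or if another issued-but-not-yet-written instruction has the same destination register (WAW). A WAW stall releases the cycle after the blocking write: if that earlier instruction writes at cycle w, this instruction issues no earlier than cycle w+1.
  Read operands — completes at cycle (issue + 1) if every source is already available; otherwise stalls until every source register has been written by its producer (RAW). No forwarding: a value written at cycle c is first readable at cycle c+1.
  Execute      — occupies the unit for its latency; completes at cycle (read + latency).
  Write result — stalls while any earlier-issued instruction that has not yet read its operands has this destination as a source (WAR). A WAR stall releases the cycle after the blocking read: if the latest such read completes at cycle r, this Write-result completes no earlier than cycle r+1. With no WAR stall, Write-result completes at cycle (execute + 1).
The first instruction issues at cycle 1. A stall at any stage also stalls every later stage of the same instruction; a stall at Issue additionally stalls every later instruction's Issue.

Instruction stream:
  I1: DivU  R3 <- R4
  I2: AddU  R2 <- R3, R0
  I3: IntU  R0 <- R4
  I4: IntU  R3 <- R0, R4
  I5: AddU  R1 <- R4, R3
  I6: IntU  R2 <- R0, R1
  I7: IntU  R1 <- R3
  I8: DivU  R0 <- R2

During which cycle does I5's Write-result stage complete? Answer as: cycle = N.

cycle = 20

1) issue 1, read 2, done 9, write 10
2) issue 2, read 11, done 13, write 14  <RAW R3: wait I1 write@10>
3) issue 3, read 4, done 5, write 12  <WAR R0: wait I2 read@11>
4) issue 13, read 14, done 15, write 16  <struct: IntU busy until I3 writes@12>
5) issue 15, read 17, done 19, write 20  <struct: AddU busy until I2 writes@14 / RAW R3: wait I4 write@16>
6) issue 17, read 21, done 22, write 23  <struct: IntU busy until I4 writes@16 / RAW R1: wait I5 write@20>
7) issue 24, read 25, done 26, write 27  <struct: IntU busy until I6 writes@23>
8) issue 25, read 26, done 33, write 34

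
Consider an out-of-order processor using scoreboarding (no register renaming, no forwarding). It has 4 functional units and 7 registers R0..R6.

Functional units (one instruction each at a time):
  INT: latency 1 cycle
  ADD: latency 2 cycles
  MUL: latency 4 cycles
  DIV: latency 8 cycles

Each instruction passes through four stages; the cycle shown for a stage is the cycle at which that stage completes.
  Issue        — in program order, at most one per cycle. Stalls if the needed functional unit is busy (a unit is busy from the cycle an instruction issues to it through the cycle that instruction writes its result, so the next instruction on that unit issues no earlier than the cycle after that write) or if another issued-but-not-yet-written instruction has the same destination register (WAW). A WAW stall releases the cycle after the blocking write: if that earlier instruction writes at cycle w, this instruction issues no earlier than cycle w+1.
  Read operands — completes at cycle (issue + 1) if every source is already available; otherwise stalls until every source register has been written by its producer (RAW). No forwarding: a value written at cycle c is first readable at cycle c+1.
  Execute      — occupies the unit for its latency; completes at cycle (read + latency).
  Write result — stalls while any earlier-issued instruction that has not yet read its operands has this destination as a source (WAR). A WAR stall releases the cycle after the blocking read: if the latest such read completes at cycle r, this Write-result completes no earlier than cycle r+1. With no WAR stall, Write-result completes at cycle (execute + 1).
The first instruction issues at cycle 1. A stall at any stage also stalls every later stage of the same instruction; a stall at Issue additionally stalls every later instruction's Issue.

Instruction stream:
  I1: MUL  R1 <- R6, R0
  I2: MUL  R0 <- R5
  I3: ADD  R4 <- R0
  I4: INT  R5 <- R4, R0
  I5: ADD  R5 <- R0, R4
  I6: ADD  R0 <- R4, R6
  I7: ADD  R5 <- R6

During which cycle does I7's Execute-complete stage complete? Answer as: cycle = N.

cycle = 35

  I1 | 1 | 2 | 6 | 7
  I2 | 8 | 9 | 13 | 14   struct: MUL busy until I1 writes@7
  I3 | 9 | 15 | 17 | 18   RAW R0: wait I2 write@14
  I4 | 10 | 19 | 20 | 21   RAW R4: wait I3 write@18
  I5 | 22 | 23 | 25 | 26   WAW R5: wait I4 write@21
  I6 | 27 | 28 | 30 | 31   struct: ADD busy until I5 writes@26
  I7 | 32 | 33 | 35 | 36   struct: ADD busy until I6 writes@31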